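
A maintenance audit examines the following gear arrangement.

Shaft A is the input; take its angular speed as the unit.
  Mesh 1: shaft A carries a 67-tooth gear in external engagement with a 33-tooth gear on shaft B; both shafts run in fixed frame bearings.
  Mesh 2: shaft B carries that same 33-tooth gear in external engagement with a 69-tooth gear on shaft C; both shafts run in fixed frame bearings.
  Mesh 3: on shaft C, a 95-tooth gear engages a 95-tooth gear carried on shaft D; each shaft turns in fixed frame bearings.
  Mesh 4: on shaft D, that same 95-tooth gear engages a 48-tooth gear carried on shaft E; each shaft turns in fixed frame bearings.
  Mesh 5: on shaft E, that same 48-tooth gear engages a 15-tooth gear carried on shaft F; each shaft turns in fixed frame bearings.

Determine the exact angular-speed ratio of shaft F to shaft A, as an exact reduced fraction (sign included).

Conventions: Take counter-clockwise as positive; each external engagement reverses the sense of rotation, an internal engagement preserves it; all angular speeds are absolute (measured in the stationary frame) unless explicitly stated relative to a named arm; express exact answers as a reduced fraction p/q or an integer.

class = fixed-axis compound train [5 meshes; 5 ratios multiply, 5 sense flips]
mesh 1 [67T→33T]: running ratio 67/33, sense −
mesh 2 [33T→69T]: running ratio 67/69, sense +
mesh 3 [95T→95T]: running ratio 67/69, sense −
mesh 4 [95T→48T]: running ratio 6365/3312, sense +
mesh 5 [48T→15T]: running ratio 1273/207, sense −
ω_out/ω_in = -1273/207

-1273/207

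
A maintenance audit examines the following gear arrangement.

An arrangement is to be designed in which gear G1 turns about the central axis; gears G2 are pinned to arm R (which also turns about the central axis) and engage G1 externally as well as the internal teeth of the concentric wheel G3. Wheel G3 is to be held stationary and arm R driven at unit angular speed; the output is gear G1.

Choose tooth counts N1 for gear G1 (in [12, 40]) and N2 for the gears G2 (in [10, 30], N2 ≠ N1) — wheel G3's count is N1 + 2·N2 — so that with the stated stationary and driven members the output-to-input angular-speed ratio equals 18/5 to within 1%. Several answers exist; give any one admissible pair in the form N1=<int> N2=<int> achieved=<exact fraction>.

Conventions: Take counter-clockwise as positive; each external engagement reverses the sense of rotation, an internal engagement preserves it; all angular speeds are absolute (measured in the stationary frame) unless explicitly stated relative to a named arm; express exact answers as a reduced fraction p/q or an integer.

topology: planetary set — design target 18/5, arm = carrier (Willis)
Willis with ω_ring = 0: ω_sun/ω_arm = (N1+N3)/N1; set equal to 18/5  ⇒  N3/N1 = 18/5 − 1 = 13/5
N3 = N1 + 2·N2  ⇒  N2/N1 = (N3/N1 − 1)/2 = (13/5 − 1)/2 = 4/5
smallest multiple with N1 ≥ 12 and N2 ≥ 10: k = 3  ⇒  N1 = 3·5 = 15, N2 = 3·4 = 12 (N1 ≤ 40, N2 ≤ 30, N2 ≠ N1 ✓), N3 = 15 + 2·12 = 39
check: (N1+N3)/N1 with N1 = 15, N3 = 39 gives 18/5; |achieved − target| = 0 ≤ 9/250 ✓

N1=15 N2=12 achieved=18/5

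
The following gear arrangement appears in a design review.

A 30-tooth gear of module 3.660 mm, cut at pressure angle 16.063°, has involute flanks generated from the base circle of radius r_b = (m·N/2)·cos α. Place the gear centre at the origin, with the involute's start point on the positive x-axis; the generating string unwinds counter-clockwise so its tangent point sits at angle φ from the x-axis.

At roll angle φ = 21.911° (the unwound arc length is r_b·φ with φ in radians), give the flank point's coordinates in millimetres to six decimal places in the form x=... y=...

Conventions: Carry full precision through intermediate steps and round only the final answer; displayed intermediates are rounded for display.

x=56.474374 y=0.969191

class = single-mesh tooth geometry [base-circle involute, m = 3.660, 30T]
pitch radius r_p = m·N/2 = 3.660·30/2 = 54.900000
base radius r_b = r_p·cos α = 54.900000·cos 16.063° = 52.756596
roll angle φ = 21.911° = 0.38241909 rad
x = r_b·(cos φ + φ·sin φ) = 56.474374
y = r_b·(sin φ − φ·cos φ) = 0.969191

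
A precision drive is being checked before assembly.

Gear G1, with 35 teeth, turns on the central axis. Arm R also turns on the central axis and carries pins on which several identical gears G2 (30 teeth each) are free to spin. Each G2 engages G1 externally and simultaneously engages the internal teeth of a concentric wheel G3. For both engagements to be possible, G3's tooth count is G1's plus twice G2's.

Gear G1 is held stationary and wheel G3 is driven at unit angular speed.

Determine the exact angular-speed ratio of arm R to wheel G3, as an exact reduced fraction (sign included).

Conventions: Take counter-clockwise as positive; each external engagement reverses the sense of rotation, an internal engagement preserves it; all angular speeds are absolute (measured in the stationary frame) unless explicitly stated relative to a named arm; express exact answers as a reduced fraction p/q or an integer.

recognized (axles ride arm R): planetary set, 35/30/95 teeth
ring teeth: 35 + 2·30 = 95
35(ω_sun−ω_arm) = −95(ω_ring−ω_arm),  ω_sun = 0, ω_ring = 1
35(0−ω_arm) = −95(1−ω_arm)  ⇒  130·ω_arm = 95  ⇒  ω_arm = 19/26
ω_out/ω_in = 19/26

19/26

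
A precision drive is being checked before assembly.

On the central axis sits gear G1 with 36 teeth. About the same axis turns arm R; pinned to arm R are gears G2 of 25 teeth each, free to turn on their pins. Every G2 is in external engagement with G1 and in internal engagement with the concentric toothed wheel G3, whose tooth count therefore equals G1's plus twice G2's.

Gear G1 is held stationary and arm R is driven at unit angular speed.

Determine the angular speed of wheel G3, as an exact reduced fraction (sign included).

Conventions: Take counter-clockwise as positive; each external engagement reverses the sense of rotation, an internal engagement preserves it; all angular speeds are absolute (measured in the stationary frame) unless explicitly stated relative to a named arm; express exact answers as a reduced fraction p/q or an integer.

61/43

planetary set (36T centre, 25T on arm, 86T internal) — Willis relation
ring teeth: 36 + 2·25 = 86
36(ω_sun−ω_arm) = −86(ω_ring−ω_arm),  ω_sun = 0, ω_arm = 1
ω_ring = 1 − (36/86)(0−1) = 61/43
exact speed ratio = 61/43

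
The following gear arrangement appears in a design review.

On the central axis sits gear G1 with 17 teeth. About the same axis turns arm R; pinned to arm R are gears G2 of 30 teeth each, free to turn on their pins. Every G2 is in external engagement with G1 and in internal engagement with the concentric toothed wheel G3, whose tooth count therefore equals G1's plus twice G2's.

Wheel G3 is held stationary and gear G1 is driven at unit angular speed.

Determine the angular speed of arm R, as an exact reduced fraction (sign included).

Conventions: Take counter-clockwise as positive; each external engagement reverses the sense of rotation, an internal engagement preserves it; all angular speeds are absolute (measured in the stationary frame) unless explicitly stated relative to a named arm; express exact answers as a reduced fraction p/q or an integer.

17/94

class = planetary set [G3 = 17+2·30 = 77; Willis about the carrier]
ring teeth: 17 + 2·30 = 77
17(ω_sun−ω_arm) = −77(ω_ring−ω_arm),  ω_ring = 0, ω_sun = 1
17(1−ω_arm) = −77(0−ω_arm)  ⇒  94·ω_arm = 17  ⇒  ω_arm = 17/94
exact speed ratio = 17/94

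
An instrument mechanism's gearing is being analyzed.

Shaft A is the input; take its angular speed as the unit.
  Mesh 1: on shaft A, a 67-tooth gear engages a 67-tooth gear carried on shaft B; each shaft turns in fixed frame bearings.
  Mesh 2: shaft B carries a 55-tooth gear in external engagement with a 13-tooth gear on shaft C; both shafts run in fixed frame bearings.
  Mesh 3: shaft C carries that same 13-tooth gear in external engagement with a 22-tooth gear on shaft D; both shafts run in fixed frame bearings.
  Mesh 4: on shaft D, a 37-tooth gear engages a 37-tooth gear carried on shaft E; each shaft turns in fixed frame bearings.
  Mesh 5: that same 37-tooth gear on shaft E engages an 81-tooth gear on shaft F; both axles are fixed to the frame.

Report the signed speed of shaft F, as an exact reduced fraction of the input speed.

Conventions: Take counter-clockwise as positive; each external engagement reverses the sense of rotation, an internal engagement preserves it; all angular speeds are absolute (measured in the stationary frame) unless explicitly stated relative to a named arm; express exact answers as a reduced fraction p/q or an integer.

5-mesh fixed-axis compound train (all bearings frame-fixed)
mesh 1 [67T→67T]: |ω|/ω_in = 1×67/67 = 1, sense flips to −
mesh 2 [55T→13T]: |ω|/ω_in = 1×55/13 = 55/13, sense flips to +
mesh 3 [13T→22T]: |ω|/ω_in = (55/13)×13/22 = 5/2, sense flips to −
mesh 4 [37T→37T]: |ω|/ω_in = (5/2)×37/37 = 5/2, sense flips to +
mesh 5 [37T→81T]: |ω|/ω_in = (5/2)×37/81 = 185/162, sense flips to −
signed output speed (× input speed) = -185/162

-185/162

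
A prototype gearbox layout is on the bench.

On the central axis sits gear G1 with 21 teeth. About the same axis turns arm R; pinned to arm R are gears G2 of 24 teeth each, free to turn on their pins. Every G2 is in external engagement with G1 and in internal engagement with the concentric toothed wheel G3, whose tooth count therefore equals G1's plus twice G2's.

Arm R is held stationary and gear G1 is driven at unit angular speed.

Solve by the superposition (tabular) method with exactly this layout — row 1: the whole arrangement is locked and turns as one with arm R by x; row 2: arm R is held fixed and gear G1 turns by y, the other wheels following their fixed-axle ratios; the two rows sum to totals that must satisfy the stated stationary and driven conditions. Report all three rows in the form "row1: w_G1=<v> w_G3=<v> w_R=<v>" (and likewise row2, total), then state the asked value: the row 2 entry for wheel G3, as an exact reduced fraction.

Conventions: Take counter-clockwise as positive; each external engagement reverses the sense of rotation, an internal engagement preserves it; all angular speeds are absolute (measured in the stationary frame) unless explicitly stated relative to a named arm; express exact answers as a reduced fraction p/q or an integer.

row1: w_G1=0 w_G3=0 w_R=0
row2: w_G1=1 w_G3=-7/23 w_R=0
total: w_G1=1 w_G3=-7/23 w_R=0
asked value: -7/23

recognized (axles ride arm R): planetary set, 21/24/69 teeth
row 1 — lock + rotate with arm: ω_sun = ω_ring = ω_arm = x
row 2 — arm fixed, fixed-axis ratios: sun y, ring −(21/69)·y, arm 0
boundary: total ω_arm = x = 0 and total ω_sun = x + y = 1  ⇒  y = 1, x = 0
row 2 ring = −(21/69)·1 = -7/23
totals (row 1 + row 2): sun 0 + 1 = 1, ring 0 + (-7/23) = -7/23, arm 0 + 0 = 0
asked cell (row2, ring) = -7/23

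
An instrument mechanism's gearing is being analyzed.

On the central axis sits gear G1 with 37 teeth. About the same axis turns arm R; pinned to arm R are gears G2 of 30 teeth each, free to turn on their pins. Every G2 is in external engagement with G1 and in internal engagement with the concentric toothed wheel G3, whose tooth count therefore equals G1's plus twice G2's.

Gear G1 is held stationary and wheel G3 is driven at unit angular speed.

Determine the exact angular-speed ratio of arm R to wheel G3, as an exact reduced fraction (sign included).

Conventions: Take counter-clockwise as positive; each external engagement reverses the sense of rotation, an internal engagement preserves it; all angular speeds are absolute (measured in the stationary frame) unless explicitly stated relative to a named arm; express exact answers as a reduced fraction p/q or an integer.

recognized (axles ride arm R): planetary set, 37/30/97 teeth
ring teeth: 37 + 2·30 = 97
37(ω_sun−ω_arm) = −97(ω_ring−ω_arm),  ω_sun = 0, ω_ring = 1
37(0−ω_arm) = −97(1−ω_arm)  ⇒  134·ω_arm = 97  ⇒  ω_arm = 97/134
ω_out/ω_in = 97/134

97/134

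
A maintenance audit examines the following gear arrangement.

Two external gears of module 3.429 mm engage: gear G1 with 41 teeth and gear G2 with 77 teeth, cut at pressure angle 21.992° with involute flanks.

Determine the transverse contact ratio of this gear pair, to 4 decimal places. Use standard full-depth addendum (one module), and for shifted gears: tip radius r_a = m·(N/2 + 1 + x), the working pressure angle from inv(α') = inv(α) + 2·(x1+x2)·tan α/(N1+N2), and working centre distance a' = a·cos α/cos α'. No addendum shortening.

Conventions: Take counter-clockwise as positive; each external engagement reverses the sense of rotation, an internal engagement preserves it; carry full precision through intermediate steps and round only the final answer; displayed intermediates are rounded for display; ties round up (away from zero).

1.6683

class = single-mesh tooth geometry [involute pair 41T × 77T, m = 3.429]
base radii: r_b1 = 65.179602, r_b2 = 122.410471
tip radii: r_a1 = 73.723500, r_a2 = 135.445500
no profile shift: α' = α, a' = a
action lengths: √(r_a1²−r_b1²) = 34.449586, √(r_a2²−r_b2²) = 57.975512
base pitch p_b = π·m·cos α = 9.988671
CR = (34.449586 + 57.975512 − 202.311000·sin 21.99200°)/9.988671 = 1.668316
contact ratio ≈ 1.6683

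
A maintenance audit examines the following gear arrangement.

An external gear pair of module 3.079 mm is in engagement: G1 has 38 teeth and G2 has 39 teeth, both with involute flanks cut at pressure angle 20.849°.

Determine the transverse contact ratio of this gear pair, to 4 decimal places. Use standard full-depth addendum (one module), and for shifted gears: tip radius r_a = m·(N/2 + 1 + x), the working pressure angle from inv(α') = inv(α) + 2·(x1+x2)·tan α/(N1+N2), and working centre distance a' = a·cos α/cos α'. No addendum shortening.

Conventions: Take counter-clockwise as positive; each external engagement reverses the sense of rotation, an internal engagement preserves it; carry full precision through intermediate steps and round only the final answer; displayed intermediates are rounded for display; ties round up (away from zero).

class = single-mesh tooth geometry [involute pair 38T × 39T, m = 3.079]
base radii: r_b1 = 54.670451, r_b2 = 56.109147
tip radii: r_a1 = 61.580000, r_a2 = 63.119500
no profile shift: α' = α, a' = a
action lengths: √(r_a1²−r_b1²) = 28.341458, √(r_a2²−r_b2²) = 28.910810
base pitch p_b = π·m·cos α = 9.039594
CR = (28.341458 + 28.910810 − 118.541500·sin 20.84900°)/9.039594 = 1.666292
contact ratio ≈ 1.6663

1.6663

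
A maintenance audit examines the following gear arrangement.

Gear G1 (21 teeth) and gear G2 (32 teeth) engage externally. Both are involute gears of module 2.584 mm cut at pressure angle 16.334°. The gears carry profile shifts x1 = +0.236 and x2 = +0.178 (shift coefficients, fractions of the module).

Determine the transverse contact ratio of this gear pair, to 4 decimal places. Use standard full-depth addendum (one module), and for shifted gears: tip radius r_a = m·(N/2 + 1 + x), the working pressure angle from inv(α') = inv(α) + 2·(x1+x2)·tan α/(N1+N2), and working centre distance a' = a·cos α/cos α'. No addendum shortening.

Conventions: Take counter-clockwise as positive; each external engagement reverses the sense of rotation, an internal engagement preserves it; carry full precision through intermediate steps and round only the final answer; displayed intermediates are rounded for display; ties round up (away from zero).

single-mesh involute tooth geometry (21T engaging 32T at module 2.584)
base radii: r_b1 = 26.036914, r_b2 = 39.675297
tip radii: r_a1 = 30.325824, r_a2 = 44.387952
inv(α') = inv(16.334°) + 2·(+0.236+0.178)·tan α/(21+32) = 0.01256110  ⇒  α' = 18.92528°
a' = a·cos α / cos α' = 68.4760·cos 16.334°/cos 18.92528° = 69.467459
action lengths: √(r_a1²−r_b1²) = 15.547821, √(r_a2²−r_b2²) = 19.903796
base pitch p_b = π·m·cos α = 7.790226
CR = (15.547821 + 19.903796 − 69.467459·sin 18.92528°)/7.790226 = 1.658604
contact ratio ≈ 1.6586

1.6586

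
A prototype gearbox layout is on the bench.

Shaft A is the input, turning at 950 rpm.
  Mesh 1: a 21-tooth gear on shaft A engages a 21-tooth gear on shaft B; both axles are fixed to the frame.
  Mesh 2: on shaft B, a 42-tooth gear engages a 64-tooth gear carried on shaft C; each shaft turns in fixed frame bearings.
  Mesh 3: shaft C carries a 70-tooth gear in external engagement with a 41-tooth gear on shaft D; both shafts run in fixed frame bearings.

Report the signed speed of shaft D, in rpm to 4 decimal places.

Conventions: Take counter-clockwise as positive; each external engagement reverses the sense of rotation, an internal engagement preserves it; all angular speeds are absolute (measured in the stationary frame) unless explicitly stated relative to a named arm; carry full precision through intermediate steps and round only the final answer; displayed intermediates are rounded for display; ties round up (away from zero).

topology: fixed-axis compound train — 3 meshes, A→D
mesh 1 [21T→21T]: ω = 950.0000×21/21 = 950.0000 rpm, sense flips to −
mesh 2 [42T→64T]: ω = 950.0000×42/64 = 623.4375 rpm, sense flips to +
mesh 3 [70T→41T]: ω = 623.4375×70/41 = 1064.4055 rpm, sense flips to −
signed output speed = -1064.4055 rpm

-1064.4055 rpm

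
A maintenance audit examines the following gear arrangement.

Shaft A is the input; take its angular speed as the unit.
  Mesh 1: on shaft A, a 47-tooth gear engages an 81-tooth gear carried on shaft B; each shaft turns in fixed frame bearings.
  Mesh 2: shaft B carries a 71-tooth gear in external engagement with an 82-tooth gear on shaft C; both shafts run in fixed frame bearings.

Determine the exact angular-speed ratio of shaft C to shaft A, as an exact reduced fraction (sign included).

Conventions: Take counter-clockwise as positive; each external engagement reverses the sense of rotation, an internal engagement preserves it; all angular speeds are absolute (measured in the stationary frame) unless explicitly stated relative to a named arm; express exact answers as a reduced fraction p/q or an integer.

3337/6642

class = fixed-axis compound train [2 meshes; 2 ratios multiply, 2 sense flips]
mesh 1 [47T→81T]: running ratio 47/81, sense −
mesh 2 [71T→82T]: running ratio 3337/6642, sense +
ω_out/ω_in = 3337/6642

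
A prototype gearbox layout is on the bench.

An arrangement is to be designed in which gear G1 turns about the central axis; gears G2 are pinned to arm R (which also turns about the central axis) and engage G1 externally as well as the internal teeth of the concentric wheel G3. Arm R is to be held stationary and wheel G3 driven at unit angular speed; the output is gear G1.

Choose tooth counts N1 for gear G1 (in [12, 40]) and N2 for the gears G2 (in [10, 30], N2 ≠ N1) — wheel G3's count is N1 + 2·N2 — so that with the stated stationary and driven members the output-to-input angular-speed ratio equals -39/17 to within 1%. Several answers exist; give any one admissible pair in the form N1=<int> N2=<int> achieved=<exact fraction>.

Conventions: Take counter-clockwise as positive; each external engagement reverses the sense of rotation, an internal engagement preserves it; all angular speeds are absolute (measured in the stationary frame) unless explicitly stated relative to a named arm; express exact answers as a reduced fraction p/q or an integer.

N1=17 N2=11 achieved=-39/17

design class (target -39/17): planetary set
Willis with ω_arm = 0: ω_sun/ω_ring = −N3/N1; set equal to -39/17  ⇒  N3/N1 = −(-39/17) = 39/17
N3 = N1 + 2·N2  ⇒  N2/N1 = (N3/N1 − 1)/2 = (39/17 − 1)/2 = 11/17
smallest multiple with N1 ≥ 12 and N2 ≥ 10: k = 1  ⇒  N1 = 1·17 = 17, N2 = 1·11 = 11 (N1 ≤ 40, N2 ≤ 30, N2 ≠ N1 ✓), N3 = 17 + 2·11 = 39
check: −N3/N1 with N1 = 17, N3 = 39 gives -39/17; |achieved − target| = 0 ≤ 39/1700 ✓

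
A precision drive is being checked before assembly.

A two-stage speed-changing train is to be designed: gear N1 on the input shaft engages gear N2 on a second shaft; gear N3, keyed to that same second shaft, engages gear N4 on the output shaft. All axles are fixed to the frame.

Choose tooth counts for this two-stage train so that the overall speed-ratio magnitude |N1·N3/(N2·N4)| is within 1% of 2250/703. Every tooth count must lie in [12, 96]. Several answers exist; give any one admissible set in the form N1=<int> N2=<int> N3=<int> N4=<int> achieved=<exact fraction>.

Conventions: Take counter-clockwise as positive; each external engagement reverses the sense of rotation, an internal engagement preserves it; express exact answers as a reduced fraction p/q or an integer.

topology: fixed-axis compound train — 2 stages, target 2250/703
target = 2250/703 in lowest terms: an exact hit needs N1·N3 = k·2250 and N2·N4 = k·703 for one integer k, every count in [12, 96]; additionally prefer no 1:1 stage (N1 ≠ N2, N3 ≠ N4)
k = 1: N1·N3 = 2250 = 25·90, N2·N4 = 703 = 19·37
achieved = 25·90/(19·37) = 2250/703; |achieved − target| = 0 ≤ 45/1406 ✓

N1=25 N2=19 N3=90 N4=37 achieved=2250/703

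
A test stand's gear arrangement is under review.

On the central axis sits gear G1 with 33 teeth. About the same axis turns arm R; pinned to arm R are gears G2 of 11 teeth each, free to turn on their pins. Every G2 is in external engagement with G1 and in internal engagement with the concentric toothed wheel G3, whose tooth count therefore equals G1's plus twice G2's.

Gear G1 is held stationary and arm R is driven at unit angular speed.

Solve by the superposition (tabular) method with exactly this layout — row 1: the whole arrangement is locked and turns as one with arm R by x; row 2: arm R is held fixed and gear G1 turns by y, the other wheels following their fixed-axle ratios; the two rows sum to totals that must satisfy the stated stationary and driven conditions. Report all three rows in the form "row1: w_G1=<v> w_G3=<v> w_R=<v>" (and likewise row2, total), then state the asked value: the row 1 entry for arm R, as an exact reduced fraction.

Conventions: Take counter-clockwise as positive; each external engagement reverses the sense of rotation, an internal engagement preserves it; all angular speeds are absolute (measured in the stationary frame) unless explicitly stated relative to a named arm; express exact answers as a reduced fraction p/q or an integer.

recognized (axles ride arm R): planetary set, 33/11/55 teeth
row 1 (train locked, turned with arm): all members turn x
row 2: sun turns y, ring = −(33/55)·y, arm 0
boundary: total ω_sun = x + y = 0 and total ω_arm = x = 1  ⇒  y = -1, x = 1
row 2 ring = −(33/55)·(-1) = 3/5
totals (row 1 + row 2): sun 1 + (-1) = 0, ring 1 + 3/5 = 8/5, arm 1 + 0 = 1
asked cell (row1, arm) = 1

row1: w_G1=1 w_G3=1 w_R=1
row2: w_G1=-1 w_G3=3/5 w_R=0
total: w_G1=0 w_G3=8/5 w_R=1
asked value: 1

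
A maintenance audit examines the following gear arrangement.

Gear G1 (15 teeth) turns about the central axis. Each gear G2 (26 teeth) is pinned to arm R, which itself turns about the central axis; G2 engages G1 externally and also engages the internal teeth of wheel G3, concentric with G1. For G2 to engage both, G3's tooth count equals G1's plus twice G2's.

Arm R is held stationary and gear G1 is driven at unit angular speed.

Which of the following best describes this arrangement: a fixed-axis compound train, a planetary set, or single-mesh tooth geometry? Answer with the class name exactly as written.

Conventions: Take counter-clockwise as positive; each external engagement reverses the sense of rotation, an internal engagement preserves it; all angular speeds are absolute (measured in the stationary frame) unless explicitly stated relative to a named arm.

class = planetary set [G3 = 15+2·26 = 67; Willis about the carrier]
classification: planetary set

planetary set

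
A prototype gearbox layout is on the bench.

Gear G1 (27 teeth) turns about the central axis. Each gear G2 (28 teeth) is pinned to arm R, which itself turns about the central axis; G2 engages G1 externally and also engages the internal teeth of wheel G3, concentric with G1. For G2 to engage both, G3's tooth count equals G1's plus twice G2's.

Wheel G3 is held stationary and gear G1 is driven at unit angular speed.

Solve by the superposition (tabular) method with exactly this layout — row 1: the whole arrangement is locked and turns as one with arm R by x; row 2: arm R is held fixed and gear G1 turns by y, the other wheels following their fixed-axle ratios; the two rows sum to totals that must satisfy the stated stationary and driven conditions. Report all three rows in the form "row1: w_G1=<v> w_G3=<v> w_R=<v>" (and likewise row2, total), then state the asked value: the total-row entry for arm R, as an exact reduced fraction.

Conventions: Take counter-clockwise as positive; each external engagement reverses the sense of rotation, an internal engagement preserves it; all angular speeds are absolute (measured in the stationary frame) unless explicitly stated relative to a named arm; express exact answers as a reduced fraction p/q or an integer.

class = planetary set [G3 = 27+2·28 = 83; Willis about the carrier]
row 1 (train locked, turned with arm): all members turn x
superposition row 2 [arm held]: sun y, ring −(27/83)·y, arm 0
boundary: total ω_ring = x − (27/83)·y = 0 and total ω_sun = x + y = 1  ⇒  y = 83/110, x = 27/110
row 2 ring = −(27/83)·83/110 = -27/110
totals (row 1 + row 2): sun 27/110 + 83/110 = 1, ring 27/110 + (-27/110) = 0, arm 27/110 + 0 = 27/110
asked cell (total, arm) = 27/110

row1: w_G1=27/110 w_G3=27/110 w_R=27/110
row2: w_G1=83/110 w_G3=-27/110 w_R=0
total: w_G1=1 w_G3=0 w_R=27/110
asked value: 27/110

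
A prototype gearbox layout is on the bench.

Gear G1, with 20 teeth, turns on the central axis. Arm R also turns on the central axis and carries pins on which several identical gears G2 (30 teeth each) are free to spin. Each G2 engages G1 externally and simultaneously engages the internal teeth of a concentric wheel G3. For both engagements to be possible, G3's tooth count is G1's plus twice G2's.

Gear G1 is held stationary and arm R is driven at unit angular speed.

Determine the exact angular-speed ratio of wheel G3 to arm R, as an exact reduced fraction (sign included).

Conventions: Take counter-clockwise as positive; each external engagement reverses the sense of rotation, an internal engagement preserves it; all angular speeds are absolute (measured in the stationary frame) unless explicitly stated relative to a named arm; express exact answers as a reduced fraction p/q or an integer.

5/4

topology: planetary set — G1 20T / G2 30T / G3 80T, arm = carrier (Willis)
ring teeth: 20 + 2·30 = 80
20(ω_sun−ω_arm) = −80(ω_ring−ω_arm),  ω_sun = 0, ω_arm = 1
ω_ring = 1 − (20/80)(0−1) = 5/4
ω_out/ω_in = 5/4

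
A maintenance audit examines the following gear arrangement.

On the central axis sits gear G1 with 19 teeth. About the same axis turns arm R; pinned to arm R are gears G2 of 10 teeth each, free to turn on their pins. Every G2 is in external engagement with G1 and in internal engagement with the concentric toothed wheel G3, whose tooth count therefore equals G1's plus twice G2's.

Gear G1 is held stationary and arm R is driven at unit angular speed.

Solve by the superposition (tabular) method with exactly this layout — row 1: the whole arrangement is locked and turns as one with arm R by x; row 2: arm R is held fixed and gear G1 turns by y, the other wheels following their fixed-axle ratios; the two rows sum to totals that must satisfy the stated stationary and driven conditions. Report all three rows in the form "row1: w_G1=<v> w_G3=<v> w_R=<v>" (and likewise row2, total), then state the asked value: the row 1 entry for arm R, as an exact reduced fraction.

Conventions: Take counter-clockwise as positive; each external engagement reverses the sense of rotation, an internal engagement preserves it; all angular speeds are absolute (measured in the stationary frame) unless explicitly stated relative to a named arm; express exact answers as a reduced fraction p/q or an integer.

planetary set (19T centre, 10T on arm, 39T internal) — Willis relation
superposition row 1 [locked train]: every member turns x
row 2: sun turns y, ring = −(19/39)·y, arm 0
boundary: total ω_sun = x + y = 0 and total ω_arm = x = 1  ⇒  y = -1, x = 1
row 2 ring = −(19/39)·(-1) = 19/39
totals (row 1 + row 2): sun 1 + (-1) = 0, ring 1 + 19/39 = 58/39, arm 1 + 0 = 1
asked cell (row1, arm) = 1

row1: w_G1=1 w_G3=1 w_R=1
row2: w_G1=-1 w_G3=19/39 w_R=0
total: w_G1=0 w_G3=58/39 w_R=1
asked value: 1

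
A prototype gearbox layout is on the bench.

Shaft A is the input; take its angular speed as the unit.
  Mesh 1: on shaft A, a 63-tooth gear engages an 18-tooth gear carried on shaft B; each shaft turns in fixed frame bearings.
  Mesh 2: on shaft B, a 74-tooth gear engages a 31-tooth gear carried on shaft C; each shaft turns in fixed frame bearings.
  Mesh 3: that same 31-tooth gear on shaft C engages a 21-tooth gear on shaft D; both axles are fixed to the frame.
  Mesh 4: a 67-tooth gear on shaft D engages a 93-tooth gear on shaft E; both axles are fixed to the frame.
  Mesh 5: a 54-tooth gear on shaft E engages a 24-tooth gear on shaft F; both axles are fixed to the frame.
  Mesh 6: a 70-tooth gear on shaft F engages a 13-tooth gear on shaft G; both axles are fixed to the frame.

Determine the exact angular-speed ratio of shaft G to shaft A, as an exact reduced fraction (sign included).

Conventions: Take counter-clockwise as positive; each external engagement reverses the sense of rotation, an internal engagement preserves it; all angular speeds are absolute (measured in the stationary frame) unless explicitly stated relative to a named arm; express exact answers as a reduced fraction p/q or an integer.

class = fixed-axis compound train [6 meshes; 6 ratios multiply, 6 sense flips]
mesh 1 [63T→18T]: running ratio 7/2, sense −
mesh 2 [74T→31T]: running ratio 259/31, sense +
mesh 3 [31T→21T]: running ratio 37/3, sense −
mesh 4 [67T→93T]: running ratio 2479/279, sense +
mesh 5 [54T→24T]: running ratio 2479/124, sense −
mesh 6 [70T→13T]: running ratio 86765/806, sense +
ω_out/ω_in = 86765/806

86765/806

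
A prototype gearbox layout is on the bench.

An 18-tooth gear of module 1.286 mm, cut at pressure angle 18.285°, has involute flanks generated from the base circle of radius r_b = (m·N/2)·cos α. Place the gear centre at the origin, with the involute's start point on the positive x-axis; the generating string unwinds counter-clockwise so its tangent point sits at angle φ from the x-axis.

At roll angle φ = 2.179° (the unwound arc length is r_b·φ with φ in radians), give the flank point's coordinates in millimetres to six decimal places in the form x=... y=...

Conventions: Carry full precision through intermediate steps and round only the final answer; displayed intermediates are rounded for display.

recognized (one wheel, involute flank): single-mesh tooth geometry, m = 1.286, N = 18
pitch radius r_p = m·N/2 = 1.286·18/2 = 11.574000
base radius r_b = r_p·cos α = 11.574000·cos 18.285° = 10.989602
roll angle φ = 2.179° = 0.03803072 rad
x = r_b·(cos φ + φ·sin φ) = 10.997546
y = r_b·(sin φ − φ·cos φ) = 0.000201

x=10.997546 y=0.000201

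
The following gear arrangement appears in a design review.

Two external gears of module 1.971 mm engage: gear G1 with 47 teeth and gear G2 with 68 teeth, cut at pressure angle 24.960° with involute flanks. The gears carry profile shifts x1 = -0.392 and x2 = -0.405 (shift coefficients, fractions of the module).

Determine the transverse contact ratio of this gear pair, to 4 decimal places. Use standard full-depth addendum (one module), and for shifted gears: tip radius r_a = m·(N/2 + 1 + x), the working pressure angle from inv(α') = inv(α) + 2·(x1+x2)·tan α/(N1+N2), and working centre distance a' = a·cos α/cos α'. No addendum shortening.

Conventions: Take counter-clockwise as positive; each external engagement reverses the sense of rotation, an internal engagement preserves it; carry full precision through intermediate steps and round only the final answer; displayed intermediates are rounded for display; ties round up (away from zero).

1.6678

topology: single-mesh involute geometry — m = 1.971, 47T/68T pair
base radii: r_b1 = 41.992473, r_b2 = 60.755067
tip radii: r_a1 = 47.516868, r_a2 = 68.186745
inv(α') = inv(24.960°) + 2·(-0.392-0.405)·tan α/(47+68) = 0.02337217  ⇒  α' = 23.10223°
a' = a·cos α / cos α' = 113.3325·cos 24.960°/cos 23.10223° = 111.705635
action lengths: √(r_a1²−r_b1²) = 22.237018, √(r_a2²−r_b2²) = 30.955678
base pitch p_b = π·m·cos α = 5.613755
CR = (22.237018 + 30.955678 − 111.705635·sin 23.10223°)/5.613755 = 1.667767
contact ratio ≈ 1.6678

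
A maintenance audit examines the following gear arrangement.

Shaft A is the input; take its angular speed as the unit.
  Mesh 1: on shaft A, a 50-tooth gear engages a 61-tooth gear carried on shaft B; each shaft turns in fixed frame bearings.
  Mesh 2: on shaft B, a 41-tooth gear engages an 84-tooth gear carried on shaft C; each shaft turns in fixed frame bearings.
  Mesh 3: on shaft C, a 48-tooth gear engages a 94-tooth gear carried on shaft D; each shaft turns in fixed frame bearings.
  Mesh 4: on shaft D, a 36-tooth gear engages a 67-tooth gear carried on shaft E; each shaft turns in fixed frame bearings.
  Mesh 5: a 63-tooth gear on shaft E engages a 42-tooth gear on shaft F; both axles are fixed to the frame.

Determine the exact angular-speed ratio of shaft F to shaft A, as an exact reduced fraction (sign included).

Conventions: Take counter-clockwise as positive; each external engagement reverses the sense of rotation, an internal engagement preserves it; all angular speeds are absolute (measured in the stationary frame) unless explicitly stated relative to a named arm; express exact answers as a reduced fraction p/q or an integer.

-221400/1344623

class = fixed-axis compound train [5 meshes; 5 ratios multiply, 5 sense flips]
mesh 1 [50T→61T]: running ratio 50/61, sense −
mesh 2 [41T→84T]: running ratio 1025/2562, sense +
mesh 3 [48T→94T]: running ratio 4100/20069, sense −
mesh 4 [36T→67T]: running ratio 147600/1344623, sense +
mesh 5 [63T→42T]: running ratio 221400/1344623, sense −
ω_out/ω_in = -221400/1344623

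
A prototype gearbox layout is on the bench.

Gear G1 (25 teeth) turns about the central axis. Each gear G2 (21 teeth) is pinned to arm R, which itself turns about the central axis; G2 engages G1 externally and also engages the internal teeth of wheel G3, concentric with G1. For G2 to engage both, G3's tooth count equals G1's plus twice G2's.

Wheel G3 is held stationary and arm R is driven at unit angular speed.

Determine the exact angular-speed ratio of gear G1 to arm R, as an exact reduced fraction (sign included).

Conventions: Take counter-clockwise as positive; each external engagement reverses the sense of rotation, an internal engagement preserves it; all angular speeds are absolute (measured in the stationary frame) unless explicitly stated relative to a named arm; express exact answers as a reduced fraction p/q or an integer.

92/25

class = planetary set [G3 = 25+2·21 = 67; Willis about the carrier]
ring teeth: 25 + 2·21 = 67
25(ω_sun−ω_arm) = −67(ω_ring−ω_arm),  ω_ring = 0, ω_arm = 1
ω_sun = 1 − (67/25)(0−1) = 92/25
ω_out/ω_in = 92/25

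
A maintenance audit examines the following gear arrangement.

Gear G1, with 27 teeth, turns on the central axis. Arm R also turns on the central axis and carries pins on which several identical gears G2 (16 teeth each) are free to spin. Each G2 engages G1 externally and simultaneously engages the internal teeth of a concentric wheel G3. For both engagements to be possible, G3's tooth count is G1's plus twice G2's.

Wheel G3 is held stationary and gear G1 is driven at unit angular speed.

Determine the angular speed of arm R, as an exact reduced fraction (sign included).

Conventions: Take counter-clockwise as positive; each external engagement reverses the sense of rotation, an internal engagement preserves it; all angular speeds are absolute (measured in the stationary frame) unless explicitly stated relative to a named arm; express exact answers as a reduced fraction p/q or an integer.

planetary set (27T centre, 16T on arm, 59T internal) — Willis relation
ring teeth: 27 + 2·16 = 59
27(ω_sun−ω_arm) = −59(ω_ring−ω_arm),  ω_ring = 0, ω_sun = 1
27(1−ω_arm) = −59(0−ω_arm)  ⇒  86·ω_arm = 27  ⇒  ω_arm = 27/86
exact speed ratio = 27/86

27/86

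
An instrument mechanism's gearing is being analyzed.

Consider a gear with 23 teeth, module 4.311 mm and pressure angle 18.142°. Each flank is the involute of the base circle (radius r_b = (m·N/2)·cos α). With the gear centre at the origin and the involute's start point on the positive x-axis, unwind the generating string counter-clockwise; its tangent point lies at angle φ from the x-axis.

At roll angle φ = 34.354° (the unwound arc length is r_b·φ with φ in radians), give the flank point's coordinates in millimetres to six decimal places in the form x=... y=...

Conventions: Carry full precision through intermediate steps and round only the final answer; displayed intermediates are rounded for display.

single-mesh involute tooth geometry (23T wheel at module 4.311)
pitch radius r_p = m·N/2 = 4.311·23/2 = 49.576500
base radius r_b = r_p·cos α = 49.576500·cos 18.142° = 47.111940
roll angle φ = 34.354° = 0.59959041 rad
x = r_b·(cos φ + φ·sin φ) = 54.834450
y = r_b·(sin φ − φ·cos φ) = 3.264972

x=54.834450 y=3.264972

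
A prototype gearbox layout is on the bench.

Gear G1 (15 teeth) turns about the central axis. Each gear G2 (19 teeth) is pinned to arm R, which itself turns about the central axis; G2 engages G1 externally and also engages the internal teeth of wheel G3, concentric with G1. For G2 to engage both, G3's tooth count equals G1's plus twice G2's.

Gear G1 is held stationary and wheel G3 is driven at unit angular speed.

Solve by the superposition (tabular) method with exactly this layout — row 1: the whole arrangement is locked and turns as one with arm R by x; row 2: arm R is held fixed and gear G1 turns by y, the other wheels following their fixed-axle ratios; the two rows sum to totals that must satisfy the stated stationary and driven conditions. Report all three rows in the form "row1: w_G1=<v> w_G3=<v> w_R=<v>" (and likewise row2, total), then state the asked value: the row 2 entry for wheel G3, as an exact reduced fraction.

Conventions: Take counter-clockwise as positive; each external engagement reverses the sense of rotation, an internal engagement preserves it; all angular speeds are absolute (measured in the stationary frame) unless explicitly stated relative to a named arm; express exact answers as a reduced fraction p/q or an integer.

planetary set (15T centre, 19T on arm, 53T internal) — Willis relation
superposition row 1 [locked train]: every member turns x
row 2 — arm fixed, fixed-axis ratios: sun y, ring −(15/53)·y, arm 0
boundary: total ω_sun = x + y = 0 and total ω_ring = x − (15/53)·y = 1  ⇒  y = -53/68, x = 53/68
row 2 ring = −(15/53)·(-53/68) = 15/68
totals (row 1 + row 2): sun 53/68 + (-53/68) = 0, ring 53/68 + 15/68 = 1, arm 53/68 + 0 = 53/68
asked cell (row2, ring) = 15/68

row1: w_G1=53/68 w_G3=53/68 w_R=53/68
row2: w_G1=-53/68 w_G3=15/68 w_R=0
total: w_G1=0 w_G3=1 w_R=53/68
asked value: 15/68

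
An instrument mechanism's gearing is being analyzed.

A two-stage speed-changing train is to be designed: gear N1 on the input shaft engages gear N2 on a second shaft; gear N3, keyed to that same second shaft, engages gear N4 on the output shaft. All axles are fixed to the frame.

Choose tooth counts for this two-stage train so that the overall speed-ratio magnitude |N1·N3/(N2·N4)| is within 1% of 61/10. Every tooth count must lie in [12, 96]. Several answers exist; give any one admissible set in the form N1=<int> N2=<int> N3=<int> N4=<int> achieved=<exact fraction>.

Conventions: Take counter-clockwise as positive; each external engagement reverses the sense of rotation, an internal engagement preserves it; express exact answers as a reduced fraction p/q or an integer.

2-stage fixed-axis compound train for ratio 61/10
target = 61/10 in lowest terms: an exact hit needs N1·N3 = k·61 and N2·N4 = k·10 for one integer k, every count in [12, 96]; additionally prefer no 1:1 stage (N1 ≠ N2, N3 ≠ N4)
k = 1…17: no 1:1-free in-range split of k·61 and k·10 into factor pairs; take k = 18
k = 18: N1·N3 = 1098 = 18·61, N2·N4 = 180 = 12·15
achieved = 18·61/(12·15) = 61/10; |achieved − target| = 0 ≤ 61/1000 ✓

N1=18 N2=12 N3=61 N4=15 achieved=61/10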